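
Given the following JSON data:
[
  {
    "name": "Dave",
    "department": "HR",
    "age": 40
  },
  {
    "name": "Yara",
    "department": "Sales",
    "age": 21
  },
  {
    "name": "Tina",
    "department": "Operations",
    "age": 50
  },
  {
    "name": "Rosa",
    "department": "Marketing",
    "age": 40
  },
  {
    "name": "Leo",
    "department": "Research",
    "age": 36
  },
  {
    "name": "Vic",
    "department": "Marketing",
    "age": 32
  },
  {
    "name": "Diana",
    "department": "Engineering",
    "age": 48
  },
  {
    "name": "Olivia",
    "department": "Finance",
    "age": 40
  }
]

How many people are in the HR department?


Scanning records for department = HR
  Record 0: Dave
Count: 1

ANSWER: 1


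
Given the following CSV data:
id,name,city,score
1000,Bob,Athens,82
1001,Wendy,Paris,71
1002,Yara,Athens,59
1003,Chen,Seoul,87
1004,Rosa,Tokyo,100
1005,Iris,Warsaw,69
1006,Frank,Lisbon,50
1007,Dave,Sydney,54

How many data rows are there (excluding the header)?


Counting rows (excluding header):
Header: id,name,city,score
Data rows: 8

ANSWER: 8


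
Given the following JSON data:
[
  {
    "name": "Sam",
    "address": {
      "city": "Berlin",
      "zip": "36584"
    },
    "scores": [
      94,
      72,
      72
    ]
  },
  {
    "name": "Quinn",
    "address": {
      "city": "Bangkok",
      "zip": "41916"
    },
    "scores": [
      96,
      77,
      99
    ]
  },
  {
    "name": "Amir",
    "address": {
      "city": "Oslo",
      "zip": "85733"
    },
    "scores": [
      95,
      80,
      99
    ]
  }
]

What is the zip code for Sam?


Path: records[0].address.zip
Value: 36584

ANSWER: 36584


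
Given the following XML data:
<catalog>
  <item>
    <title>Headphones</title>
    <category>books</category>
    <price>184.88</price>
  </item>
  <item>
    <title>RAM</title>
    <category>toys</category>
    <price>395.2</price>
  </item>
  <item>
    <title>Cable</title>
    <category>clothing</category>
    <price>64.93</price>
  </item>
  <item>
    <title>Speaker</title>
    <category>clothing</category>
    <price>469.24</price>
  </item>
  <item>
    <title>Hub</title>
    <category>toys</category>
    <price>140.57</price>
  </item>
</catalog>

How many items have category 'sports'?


Scanning <item> elements for <category>sports</category>:
Count: 0

ANSWER: 0


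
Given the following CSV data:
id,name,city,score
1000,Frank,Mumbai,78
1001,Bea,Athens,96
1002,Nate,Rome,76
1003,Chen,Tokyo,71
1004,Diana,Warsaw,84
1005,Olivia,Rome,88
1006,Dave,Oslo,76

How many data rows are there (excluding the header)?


Counting rows (excluding header):
Header: id,name,city,score
Data rows: 7

ANSWER: 7


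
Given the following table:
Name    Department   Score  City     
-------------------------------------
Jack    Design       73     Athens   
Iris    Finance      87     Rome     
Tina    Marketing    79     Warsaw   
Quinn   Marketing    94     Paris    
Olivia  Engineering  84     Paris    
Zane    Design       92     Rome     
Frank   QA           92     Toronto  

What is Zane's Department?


Row 6: Zane
Department = Design

ANSWER: Design


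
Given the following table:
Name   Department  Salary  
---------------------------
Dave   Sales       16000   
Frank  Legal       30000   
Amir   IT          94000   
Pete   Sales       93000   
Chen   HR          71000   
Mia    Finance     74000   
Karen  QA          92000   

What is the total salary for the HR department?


HR department members:
  Chen: 71000
Total = 71000 = 71000

ANSWER: 71000


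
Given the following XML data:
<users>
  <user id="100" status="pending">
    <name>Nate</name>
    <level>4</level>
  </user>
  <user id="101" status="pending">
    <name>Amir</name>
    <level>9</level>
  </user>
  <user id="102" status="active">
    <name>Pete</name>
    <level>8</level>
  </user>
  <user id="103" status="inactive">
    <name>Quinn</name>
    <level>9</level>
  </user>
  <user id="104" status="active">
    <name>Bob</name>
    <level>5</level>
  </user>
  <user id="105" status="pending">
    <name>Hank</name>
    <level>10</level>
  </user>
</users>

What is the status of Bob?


Finding user with name = Bob
user id="104" status="active"

ANSWER: active


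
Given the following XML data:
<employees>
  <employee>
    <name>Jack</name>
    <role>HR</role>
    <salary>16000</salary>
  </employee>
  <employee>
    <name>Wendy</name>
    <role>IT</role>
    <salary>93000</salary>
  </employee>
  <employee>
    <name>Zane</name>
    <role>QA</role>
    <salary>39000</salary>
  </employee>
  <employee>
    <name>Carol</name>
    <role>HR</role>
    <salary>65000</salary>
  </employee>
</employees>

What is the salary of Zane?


Searching for <employee> with <name>Zane</name>
Found at position 3
<salary>39000</salary>

ANSWER: 39000


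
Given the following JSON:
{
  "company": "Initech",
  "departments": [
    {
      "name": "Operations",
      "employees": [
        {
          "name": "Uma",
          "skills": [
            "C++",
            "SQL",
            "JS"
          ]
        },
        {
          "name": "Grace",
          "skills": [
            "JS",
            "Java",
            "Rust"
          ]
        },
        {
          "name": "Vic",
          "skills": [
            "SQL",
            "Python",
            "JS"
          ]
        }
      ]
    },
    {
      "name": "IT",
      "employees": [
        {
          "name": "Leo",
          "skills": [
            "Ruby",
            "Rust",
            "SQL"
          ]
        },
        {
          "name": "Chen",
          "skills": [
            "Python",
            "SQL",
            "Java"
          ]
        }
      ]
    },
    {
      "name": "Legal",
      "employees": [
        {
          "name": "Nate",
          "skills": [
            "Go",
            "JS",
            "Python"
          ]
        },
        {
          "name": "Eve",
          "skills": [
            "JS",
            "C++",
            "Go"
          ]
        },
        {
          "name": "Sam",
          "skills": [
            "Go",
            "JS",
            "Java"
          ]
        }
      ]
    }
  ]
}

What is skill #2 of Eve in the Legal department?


Path: departments[2].employees[1].skills[1]
Value: C++

ANSWER: C++


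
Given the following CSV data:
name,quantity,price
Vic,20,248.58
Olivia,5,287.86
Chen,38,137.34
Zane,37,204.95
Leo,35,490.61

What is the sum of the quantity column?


Values in 'quantity' column:
  Row 1: 20
  Row 2: 5
  Row 3: 38
  Row 4: 37
  Row 5: 35
Sum = 20 + 5 + 38 + 37 + 35 = 135

ANSWER: 135


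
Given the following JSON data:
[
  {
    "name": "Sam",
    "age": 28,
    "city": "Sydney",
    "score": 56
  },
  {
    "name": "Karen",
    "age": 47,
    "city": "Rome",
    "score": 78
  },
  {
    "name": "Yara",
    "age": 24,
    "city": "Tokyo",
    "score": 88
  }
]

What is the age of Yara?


Looking up record where name = Yara
Record index: 2
Field 'age' = 24

ANSWER: 24


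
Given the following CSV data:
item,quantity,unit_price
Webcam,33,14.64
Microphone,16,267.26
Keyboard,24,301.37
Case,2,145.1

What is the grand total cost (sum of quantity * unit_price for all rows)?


Computing row totals:
  Webcam: 33 * 14.64 = 483.12
  Microphone: 16 * 267.26 = 4276.16
  Keyboard: 24 * 301.37 = 7232.88
  Case: 2 * 145.1 = 290.2
Grand total = 483.12 + 4276.16 + 7232.88 + 290.2 = 12282.36

ANSWER: 12282.36


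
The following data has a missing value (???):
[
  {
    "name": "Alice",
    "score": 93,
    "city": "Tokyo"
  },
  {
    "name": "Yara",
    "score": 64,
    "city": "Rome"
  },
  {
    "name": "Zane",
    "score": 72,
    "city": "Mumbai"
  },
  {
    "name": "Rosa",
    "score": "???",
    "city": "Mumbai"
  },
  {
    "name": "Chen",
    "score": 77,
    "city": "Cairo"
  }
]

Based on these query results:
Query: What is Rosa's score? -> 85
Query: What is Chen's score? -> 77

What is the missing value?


The missing value is Rosa's score
From query: Rosa's score = 85

ANSWER: 85


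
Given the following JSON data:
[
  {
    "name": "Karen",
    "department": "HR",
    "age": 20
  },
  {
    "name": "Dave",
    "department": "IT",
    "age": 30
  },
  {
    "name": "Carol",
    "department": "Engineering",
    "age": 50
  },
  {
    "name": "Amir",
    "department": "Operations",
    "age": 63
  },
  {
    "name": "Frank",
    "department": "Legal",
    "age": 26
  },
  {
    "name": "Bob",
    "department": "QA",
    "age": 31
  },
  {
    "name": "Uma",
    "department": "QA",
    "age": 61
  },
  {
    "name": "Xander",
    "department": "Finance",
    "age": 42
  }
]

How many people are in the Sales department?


Scanning records for department = Sales
  No matches found
Count: 0

ANSWER: 0


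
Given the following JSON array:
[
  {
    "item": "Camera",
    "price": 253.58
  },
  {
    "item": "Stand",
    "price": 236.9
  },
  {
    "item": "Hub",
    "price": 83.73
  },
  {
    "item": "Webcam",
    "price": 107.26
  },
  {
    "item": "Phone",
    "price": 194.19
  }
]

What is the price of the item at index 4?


Array index 4 -> Phone
price = 194.19

ANSWER: 194.19


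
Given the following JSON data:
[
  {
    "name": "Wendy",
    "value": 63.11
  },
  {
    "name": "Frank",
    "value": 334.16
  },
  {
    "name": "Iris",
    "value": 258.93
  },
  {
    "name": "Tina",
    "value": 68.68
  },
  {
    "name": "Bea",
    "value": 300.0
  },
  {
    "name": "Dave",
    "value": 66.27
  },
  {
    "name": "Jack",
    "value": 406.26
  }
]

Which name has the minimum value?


Comparing values:
  Wendy: 63.11
  Frank: 334.16
  Iris: 258.93
  Tina: 68.68
  Bea: 300.0
  Dave: 66.27
  Jack: 406.26
Minimum: Wendy (63.11)

ANSWER: Wendy


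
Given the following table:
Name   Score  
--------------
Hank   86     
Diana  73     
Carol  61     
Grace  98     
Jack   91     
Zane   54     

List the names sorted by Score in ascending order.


Sorting by Score (ascending):
  Zane: 54
  Carol: 61
  Diana: 73
  Hank: 86
  Jack: 91
  Grace: 98


ANSWER: Zane, Carol, Diana, Hank, Jack, Grace


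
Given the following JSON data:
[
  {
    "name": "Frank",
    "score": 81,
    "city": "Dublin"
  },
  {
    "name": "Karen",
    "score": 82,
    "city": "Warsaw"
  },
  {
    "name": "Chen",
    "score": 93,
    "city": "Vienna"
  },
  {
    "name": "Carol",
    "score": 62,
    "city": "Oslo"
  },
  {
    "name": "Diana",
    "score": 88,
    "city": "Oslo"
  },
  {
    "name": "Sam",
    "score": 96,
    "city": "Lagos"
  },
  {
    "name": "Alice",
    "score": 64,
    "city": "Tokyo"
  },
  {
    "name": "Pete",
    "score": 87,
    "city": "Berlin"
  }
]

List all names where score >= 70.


Filtering records where score >= 70:
  Frank (score=81) -> YES
  Karen (score=82) -> YES
  Chen (score=93) -> YES
  Carol (score=62) -> no
  Diana (score=88) -> YES
  Sam (score=96) -> YES
  Alice (score=64) -> no
  Pete (score=87) -> YES


ANSWER: Frank, Karen, Chen, Diana, Sam, Pete


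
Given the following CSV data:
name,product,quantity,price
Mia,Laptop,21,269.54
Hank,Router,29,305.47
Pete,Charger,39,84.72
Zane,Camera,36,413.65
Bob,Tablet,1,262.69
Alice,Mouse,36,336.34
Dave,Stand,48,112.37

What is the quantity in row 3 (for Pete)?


Row 3: Pete
Column 'quantity' = 39

ANSWER: 39


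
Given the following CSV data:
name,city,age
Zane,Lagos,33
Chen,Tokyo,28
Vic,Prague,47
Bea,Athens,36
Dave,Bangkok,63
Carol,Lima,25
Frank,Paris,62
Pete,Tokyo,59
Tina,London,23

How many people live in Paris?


Scanning city column for 'Paris':
  Row 7: Frank -> MATCH
Total matches: 1

ANSWER: 1


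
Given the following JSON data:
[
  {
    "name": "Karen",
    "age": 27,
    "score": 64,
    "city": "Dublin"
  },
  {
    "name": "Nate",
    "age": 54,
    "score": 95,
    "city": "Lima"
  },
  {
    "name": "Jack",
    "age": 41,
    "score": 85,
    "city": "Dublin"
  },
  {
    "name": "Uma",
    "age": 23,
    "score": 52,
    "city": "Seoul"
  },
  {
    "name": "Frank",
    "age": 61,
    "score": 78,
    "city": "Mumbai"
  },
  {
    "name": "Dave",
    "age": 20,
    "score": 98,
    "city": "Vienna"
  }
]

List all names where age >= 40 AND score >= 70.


Checking both conditions:
  Karen (age=27, score=64) -> no
  Nate (age=54, score=95) -> YES
  Jack (age=41, score=85) -> YES
  Uma (age=23, score=52) -> no
  Frank (age=61, score=78) -> YES
  Dave (age=20, score=98) -> no


ANSWER: Nate, Jack, Frank


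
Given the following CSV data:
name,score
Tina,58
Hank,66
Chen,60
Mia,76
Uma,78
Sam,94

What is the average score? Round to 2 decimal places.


Scores: 58, 66, 60, 76, 78, 94
Sum = 432
Count = 6
Average = 432 / 6 = 72.00

ANSWER: 72.00


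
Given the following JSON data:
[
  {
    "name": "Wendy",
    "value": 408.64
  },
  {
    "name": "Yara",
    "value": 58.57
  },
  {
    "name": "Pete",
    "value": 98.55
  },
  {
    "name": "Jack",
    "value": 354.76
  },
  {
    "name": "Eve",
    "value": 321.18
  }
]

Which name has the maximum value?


Comparing values:
  Wendy: 408.64
  Yara: 58.57
  Pete: 98.55
  Jack: 354.76
  Eve: 321.18
Maximum: Wendy (408.64)

ANSWER: Wendy


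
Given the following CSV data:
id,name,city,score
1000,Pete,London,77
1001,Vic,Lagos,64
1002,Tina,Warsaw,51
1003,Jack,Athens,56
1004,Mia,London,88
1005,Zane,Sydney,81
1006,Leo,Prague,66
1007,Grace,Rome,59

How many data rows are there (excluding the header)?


Counting rows (excluding header):
Header: id,name,city,score
Data rows: 8

ANSWER: 8


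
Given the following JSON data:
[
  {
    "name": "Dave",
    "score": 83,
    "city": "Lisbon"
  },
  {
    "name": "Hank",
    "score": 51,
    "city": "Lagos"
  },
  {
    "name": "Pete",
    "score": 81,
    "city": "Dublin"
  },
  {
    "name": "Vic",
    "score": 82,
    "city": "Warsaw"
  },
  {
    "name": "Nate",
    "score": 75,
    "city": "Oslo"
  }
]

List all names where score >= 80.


Filtering records where score >= 80:
  Dave (score=83) -> YES
  Hank (score=51) -> no
  Pete (score=81) -> YES
  Vic (score=82) -> YES
  Nate (score=75) -> no


ANSWER: Dave, Pete, Vic


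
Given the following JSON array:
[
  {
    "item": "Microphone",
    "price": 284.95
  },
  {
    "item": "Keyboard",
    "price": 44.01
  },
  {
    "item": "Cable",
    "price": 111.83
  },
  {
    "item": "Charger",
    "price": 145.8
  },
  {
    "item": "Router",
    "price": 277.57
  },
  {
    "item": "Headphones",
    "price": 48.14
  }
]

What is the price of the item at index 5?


Array index 5 -> Headphones
price = 48.14

ANSWER: 48.14


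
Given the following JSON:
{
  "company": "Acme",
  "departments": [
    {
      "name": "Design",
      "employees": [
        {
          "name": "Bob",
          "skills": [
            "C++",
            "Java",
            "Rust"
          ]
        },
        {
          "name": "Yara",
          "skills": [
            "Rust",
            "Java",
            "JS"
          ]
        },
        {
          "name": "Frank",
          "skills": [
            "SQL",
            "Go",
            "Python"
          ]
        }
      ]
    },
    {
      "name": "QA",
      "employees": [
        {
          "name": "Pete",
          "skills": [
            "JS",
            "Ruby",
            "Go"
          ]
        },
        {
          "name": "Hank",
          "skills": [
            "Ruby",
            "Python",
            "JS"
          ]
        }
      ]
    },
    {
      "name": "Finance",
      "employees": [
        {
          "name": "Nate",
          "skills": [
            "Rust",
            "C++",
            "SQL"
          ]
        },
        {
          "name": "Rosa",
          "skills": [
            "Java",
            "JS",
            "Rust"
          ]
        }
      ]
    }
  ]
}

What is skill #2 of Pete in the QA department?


Path: departments[1].employees[0].skills[1]
Value: Ruby

ANSWER: Ruby


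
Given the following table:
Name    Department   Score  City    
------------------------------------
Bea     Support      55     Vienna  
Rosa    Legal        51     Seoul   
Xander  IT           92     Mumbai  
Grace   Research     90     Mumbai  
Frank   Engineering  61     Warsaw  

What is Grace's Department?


Row 4: Grace
Department = Research

ANSWER: Research


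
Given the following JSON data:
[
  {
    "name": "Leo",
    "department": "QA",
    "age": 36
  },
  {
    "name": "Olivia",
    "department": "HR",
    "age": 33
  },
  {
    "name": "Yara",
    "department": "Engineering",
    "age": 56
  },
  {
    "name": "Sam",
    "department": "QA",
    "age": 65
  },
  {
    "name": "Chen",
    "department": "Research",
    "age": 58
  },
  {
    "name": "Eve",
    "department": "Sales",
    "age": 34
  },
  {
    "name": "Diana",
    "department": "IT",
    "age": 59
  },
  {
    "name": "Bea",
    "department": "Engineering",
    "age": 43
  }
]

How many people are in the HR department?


Scanning records for department = HR
  Record 1: Olivia
Count: 1

ANSWER: 1


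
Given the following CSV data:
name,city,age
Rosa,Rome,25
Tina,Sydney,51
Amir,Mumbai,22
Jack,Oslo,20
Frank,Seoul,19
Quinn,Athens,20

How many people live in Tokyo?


Scanning city column for 'Tokyo':
Total matches: 0

ANSWER: 0


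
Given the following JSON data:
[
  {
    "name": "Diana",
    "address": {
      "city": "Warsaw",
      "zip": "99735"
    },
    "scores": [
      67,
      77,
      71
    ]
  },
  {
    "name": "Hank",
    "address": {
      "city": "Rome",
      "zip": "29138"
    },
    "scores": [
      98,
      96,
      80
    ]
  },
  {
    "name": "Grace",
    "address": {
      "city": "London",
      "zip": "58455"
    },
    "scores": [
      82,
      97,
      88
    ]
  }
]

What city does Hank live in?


Path: records[1].address.city
Value: Rome

ANSWER: Rome


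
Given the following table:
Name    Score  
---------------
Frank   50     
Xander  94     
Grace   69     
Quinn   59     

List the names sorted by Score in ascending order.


Sorting by Score (ascending):
  Frank: 50
  Quinn: 59
  Grace: 69
  Xander: 94


ANSWER: Frank, Quinn, Grace, Xander


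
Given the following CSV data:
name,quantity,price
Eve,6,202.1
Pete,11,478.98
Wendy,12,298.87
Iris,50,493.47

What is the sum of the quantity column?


Values in 'quantity' column:
  Row 1: 6
  Row 2: 11
  Row 3: 12
  Row 4: 50
Sum = 6 + 11 + 12 + 50 = 79

ANSWER: 79


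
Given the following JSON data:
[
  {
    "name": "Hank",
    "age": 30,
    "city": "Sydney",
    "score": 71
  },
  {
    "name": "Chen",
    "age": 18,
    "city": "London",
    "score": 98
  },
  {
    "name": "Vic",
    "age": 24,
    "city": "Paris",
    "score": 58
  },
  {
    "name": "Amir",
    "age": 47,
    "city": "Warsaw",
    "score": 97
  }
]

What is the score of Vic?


Looking up record where name = Vic
Record index: 2
Field 'score' = 58

ANSWER: 58


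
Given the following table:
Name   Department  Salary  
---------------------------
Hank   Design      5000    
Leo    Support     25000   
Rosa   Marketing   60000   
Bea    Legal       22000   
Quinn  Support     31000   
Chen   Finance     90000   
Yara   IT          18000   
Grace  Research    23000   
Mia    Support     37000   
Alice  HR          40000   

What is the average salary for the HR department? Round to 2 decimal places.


HR department members:
  Alice: 40000
Sum = 40000
Count = 1
Average = 40000 / 1 = 40000.00

ANSWER: 40000.00


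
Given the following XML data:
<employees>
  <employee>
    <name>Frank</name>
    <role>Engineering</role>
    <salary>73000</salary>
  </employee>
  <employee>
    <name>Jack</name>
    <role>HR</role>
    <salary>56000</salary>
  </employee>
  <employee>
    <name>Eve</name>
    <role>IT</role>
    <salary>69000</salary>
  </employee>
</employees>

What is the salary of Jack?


Searching for <employee> with <name>Jack</name>
Found at position 2
<salary>56000</salary>

ANSWER: 56000


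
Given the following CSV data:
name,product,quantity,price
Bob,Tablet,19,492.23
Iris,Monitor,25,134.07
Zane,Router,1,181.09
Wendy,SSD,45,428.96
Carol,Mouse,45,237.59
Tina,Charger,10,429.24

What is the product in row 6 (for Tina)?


Row 6: Tina
Column 'product' = Charger

ANSWER: Charger


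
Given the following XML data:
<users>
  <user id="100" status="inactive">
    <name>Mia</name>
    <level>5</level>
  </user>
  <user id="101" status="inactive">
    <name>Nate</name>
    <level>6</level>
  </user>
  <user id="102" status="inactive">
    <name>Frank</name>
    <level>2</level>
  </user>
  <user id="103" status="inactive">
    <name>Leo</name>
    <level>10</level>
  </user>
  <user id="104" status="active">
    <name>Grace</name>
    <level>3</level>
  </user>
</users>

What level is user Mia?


Finding user: Mia
<level>5</level>

ANSWER: 5


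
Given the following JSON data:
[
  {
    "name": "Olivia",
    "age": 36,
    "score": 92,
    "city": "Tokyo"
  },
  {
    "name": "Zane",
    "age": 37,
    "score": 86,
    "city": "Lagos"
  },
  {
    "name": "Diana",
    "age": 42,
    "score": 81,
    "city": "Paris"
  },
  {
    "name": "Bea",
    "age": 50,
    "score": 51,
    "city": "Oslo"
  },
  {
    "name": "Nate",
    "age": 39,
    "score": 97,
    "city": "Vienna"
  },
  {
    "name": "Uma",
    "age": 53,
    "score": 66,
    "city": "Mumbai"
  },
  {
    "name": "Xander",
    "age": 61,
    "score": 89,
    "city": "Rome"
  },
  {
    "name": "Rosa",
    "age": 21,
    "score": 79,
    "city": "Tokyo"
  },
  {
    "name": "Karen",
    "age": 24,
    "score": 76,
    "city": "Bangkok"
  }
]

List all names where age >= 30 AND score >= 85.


Checking both conditions:
  Olivia (age=36, score=92) -> YES
  Zane (age=37, score=86) -> YES
  Diana (age=42, score=81) -> no
  Bea (age=50, score=51) -> no
  Nate (age=39, score=97) -> YES
  Uma (age=53, score=66) -> no
  Xander (age=61, score=89) -> YES
  Rosa (age=21, score=79) -> no
  Karen (age=24, score=76) -> no


ANSWER: Olivia, Zane, Nate, Xander


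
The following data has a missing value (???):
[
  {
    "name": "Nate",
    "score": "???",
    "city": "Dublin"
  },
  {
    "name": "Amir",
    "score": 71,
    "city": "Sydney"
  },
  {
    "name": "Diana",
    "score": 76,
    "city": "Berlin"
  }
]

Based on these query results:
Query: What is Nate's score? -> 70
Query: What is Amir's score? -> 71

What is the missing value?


The missing value is Nate's score
From query: Nate's score = 70

ANSWER: 70


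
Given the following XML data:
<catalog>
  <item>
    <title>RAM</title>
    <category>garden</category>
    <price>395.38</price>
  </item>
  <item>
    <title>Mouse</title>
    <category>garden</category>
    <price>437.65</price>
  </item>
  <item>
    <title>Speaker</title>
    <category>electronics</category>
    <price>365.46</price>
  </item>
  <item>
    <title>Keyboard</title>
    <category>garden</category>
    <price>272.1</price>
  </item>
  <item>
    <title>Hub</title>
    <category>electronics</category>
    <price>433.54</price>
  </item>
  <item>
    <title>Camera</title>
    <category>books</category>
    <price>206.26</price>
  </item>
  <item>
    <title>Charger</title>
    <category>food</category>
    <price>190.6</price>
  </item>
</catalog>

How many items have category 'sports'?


Scanning <item> elements for <category>sports</category>:
Count: 0

ANSWER: 0


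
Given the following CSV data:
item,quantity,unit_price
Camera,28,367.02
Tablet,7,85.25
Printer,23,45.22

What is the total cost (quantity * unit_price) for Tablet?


Row: Tablet
quantity = 7
unit_price = 85.25
total = 7 * 85.25 = 596.75

ANSWER: 596.75


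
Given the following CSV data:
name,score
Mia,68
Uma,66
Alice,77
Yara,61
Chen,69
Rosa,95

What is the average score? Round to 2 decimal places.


Scores: 68, 66, 77, 61, 69, 95
Sum = 436
Count = 6
Average = 436 / 6 = 72.67

ANSWER: 72.67


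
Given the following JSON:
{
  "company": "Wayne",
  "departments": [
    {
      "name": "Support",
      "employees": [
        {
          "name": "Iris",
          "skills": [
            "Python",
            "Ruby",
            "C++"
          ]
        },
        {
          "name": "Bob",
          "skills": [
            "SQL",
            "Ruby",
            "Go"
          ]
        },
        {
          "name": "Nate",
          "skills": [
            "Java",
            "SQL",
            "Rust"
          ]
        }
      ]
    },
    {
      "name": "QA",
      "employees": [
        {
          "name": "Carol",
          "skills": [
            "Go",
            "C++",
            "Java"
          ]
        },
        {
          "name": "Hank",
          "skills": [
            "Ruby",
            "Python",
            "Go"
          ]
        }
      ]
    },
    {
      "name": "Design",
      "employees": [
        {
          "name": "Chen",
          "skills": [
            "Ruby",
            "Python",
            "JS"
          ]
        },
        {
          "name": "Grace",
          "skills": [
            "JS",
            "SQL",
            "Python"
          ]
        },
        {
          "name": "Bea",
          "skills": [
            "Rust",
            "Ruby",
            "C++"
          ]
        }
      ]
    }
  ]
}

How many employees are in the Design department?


Path: departments[2].employees
Count: 3

ANSWER: 3


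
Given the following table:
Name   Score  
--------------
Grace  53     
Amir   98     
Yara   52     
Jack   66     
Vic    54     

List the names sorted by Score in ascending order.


Sorting by Score (ascending):
  Yara: 52
  Grace: 53
  Vic: 54
  Jack: 66
  Amir: 98


ANSWER: Yara, Grace, Vic, Jack, Amir


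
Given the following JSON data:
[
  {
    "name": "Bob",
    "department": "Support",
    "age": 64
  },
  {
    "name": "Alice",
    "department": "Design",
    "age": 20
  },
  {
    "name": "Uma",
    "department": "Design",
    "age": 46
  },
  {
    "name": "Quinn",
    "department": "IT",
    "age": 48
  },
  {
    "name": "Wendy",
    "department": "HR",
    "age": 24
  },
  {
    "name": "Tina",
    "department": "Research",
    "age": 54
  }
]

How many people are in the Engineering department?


Scanning records for department = Engineering
  No matches found
Count: 0

ANSWER: 0


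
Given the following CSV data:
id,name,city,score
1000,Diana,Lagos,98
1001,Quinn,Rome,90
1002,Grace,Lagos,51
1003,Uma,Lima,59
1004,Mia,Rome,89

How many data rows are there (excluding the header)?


Counting rows (excluding header):
Header: id,name,city,score
Data rows: 5

ANSWER: 5


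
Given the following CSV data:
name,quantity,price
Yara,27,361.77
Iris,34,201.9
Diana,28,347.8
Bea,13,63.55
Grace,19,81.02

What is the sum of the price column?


Values in 'price' column:
  Row 1: 361.77
  Row 2: 201.9
  Row 3: 347.8
  Row 4: 63.55
  Row 5: 81.02
Sum = 361.77 + 201.9 + 347.8 + 63.55 + 81.02 = 1056.04

ANSWER: 1056.04


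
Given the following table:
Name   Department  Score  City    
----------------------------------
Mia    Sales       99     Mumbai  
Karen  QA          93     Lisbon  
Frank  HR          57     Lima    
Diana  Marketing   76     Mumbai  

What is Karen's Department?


Row 2: Karen
Department = QA

ANSWER: QA


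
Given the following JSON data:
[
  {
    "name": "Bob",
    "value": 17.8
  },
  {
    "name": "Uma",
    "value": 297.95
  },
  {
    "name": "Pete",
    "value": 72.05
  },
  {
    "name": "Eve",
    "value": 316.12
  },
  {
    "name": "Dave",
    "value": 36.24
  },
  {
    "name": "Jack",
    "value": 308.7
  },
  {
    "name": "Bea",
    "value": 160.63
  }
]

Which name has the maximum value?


Comparing values:
  Bob: 17.8
  Uma: 297.95
  Pete: 72.05
  Eve: 316.12
  Dave: 36.24
  Jack: 308.7
  Bea: 160.63
Maximum: Eve (316.12)

ANSWER: Eve


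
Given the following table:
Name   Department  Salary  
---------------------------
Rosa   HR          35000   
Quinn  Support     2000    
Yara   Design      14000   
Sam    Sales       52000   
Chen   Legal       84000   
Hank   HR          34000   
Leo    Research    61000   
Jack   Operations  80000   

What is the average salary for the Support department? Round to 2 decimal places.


Support department members:
  Quinn: 2000
Sum = 2000
Count = 1
Average = 2000 / 1 = 2000.00

ANSWER: 2000.00


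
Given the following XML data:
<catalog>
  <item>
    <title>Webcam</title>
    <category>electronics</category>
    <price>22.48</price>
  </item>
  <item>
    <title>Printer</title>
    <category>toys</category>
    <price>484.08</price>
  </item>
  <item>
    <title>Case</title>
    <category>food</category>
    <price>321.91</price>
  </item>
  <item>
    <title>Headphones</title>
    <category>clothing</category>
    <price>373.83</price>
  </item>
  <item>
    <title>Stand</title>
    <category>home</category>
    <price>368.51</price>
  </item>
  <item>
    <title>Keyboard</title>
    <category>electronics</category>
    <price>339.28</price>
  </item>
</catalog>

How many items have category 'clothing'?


Scanning <item> elements for <category>clothing</category>:
  Item 4: Headphones -> MATCH
Count: 1

ANSWER: 1


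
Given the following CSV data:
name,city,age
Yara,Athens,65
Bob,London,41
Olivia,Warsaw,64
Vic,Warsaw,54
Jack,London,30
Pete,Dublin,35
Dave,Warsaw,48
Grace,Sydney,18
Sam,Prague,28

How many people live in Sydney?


Scanning city column for 'Sydney':
  Row 8: Grace -> MATCH
Total matches: 1

ANSWER: 1


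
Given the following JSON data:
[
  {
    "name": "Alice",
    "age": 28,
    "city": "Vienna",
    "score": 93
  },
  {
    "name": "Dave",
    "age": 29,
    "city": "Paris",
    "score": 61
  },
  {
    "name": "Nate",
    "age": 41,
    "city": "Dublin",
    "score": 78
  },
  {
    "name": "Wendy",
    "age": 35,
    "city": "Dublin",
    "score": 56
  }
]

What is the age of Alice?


Looking up record where name = Alice
Record index: 0
Field 'age' = 28

ANSWER: 28


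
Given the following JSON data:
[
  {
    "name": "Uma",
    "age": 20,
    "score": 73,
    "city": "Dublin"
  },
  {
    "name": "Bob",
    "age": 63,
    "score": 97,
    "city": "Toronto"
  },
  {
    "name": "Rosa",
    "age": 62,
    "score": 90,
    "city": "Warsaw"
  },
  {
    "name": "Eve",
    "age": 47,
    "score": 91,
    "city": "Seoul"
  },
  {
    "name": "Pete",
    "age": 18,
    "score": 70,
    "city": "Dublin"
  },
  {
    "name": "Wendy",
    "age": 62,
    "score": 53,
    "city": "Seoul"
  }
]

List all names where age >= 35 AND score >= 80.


Checking both conditions:
  Uma (age=20, score=73) -> no
  Bob (age=63, score=97) -> YES
  Rosa (age=62, score=90) -> YES
  Eve (age=47, score=91) -> YES
  Pete (age=18, score=70) -> no
  Wendy (age=62, score=53) -> no


ANSWER: Bob, Rosa, Eve


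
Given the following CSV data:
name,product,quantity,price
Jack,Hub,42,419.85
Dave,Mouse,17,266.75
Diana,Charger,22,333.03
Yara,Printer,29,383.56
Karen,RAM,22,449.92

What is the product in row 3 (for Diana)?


Row 3: Diana
Column 'product' = Charger

ANSWER: Charger


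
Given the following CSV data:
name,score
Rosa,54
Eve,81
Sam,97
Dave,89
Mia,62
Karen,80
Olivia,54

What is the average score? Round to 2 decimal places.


Scores: 54, 81, 97, 89, 62, 80, 54
Sum = 517
Count = 7
Average = 517 / 7 = 73.86

ANSWER: 73.86


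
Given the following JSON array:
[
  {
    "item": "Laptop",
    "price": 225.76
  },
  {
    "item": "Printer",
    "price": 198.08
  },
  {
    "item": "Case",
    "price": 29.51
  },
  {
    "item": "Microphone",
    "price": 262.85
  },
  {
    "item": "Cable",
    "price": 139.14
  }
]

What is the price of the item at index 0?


Array index 0 -> Laptop
price = 225.76

ANSWER: 225.76


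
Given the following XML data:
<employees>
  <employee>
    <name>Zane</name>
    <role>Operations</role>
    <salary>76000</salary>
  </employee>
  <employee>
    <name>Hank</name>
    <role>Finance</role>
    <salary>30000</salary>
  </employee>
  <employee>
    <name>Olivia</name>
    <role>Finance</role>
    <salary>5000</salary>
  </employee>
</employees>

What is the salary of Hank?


Searching for <employee> with <name>Hank</name>
Found at position 2
<salary>30000</salary>

ANSWER: 30000


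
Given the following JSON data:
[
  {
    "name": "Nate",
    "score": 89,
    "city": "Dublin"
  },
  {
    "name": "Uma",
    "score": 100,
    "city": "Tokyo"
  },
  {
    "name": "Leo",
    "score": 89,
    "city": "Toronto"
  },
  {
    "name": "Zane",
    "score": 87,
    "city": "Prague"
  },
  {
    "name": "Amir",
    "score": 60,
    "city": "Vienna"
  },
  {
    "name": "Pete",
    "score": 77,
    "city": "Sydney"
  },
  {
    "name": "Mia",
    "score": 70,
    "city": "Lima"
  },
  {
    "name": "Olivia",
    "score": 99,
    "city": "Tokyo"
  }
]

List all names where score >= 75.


Filtering records where score >= 75:
  Nate (score=89) -> YES
  Uma (score=100) -> YES
  Leo (score=89) -> YES
  Zane (score=87) -> YES
  Amir (score=60) -> no
  Pete (score=77) -> YES
  Mia (score=70) -> no
  Olivia (score=99) -> YES


ANSWER: Nate, Uma, Leo, Zane, Pete, Olivia


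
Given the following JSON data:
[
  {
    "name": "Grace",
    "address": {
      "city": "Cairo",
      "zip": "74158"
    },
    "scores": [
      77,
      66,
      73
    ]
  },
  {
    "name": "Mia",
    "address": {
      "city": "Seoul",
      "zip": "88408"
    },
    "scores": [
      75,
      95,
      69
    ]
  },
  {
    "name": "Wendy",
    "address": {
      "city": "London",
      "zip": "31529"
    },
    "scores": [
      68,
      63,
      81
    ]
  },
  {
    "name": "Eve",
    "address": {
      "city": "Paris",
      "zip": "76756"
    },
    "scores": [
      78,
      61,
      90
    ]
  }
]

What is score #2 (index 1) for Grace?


Path: records[0].scores[1]
Value: 66

ANSWER: 66


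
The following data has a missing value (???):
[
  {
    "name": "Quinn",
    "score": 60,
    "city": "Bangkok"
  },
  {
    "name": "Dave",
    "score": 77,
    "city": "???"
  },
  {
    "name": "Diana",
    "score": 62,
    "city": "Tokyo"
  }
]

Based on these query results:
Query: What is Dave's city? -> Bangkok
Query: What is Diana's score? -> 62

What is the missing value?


The missing value is Dave's city
From query: Dave's city = Bangkok

ANSWER: Bangkok


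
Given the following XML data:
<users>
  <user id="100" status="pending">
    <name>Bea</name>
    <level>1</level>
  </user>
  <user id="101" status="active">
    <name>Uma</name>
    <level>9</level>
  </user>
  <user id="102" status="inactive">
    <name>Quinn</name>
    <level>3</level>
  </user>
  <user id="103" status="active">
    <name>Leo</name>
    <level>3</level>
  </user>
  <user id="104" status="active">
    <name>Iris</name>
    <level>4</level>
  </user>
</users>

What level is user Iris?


Finding user: Iris
<level>4</level>

ANSWER: 4


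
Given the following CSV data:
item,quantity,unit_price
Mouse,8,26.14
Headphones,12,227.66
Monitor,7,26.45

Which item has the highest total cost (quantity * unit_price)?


Computing row totals:
  Mouse: 209.12
  Headphones: 2731.92
  Monitor: 185.15
Maximum: Headphones (2731.92)

ANSWER: Headphones


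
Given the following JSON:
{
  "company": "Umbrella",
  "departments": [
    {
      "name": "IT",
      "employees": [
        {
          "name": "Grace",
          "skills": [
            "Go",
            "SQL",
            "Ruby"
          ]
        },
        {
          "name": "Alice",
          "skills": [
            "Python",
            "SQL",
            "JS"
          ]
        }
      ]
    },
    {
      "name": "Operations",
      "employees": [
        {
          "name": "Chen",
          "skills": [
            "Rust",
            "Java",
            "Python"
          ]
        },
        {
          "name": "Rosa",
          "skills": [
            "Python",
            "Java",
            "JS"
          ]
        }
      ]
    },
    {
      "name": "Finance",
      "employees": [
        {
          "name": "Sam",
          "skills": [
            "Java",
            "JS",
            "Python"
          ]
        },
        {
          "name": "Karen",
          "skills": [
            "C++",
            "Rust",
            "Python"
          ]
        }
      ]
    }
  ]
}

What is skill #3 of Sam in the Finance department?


Path: departments[2].employees[0].skills[2]
Value: Python

ANSWER: Python


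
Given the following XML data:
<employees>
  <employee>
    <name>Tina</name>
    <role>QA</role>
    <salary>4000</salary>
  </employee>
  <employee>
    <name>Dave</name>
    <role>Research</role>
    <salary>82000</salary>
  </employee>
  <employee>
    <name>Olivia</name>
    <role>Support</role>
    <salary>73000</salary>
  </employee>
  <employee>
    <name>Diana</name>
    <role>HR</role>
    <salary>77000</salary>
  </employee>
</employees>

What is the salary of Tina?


Searching for <employee> with <name>Tina</name>
Found at position 1
<salary>4000</salary>

ANSWER: 4000


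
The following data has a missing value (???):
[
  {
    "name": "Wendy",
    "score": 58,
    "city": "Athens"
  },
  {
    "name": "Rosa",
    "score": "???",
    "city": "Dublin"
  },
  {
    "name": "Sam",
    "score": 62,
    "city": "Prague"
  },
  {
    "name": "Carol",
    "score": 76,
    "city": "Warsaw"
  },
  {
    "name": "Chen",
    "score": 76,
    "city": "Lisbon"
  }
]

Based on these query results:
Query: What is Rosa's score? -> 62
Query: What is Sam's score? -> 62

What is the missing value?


The missing value is Rosa's score
From query: Rosa's score = 62

ANSWER: 62


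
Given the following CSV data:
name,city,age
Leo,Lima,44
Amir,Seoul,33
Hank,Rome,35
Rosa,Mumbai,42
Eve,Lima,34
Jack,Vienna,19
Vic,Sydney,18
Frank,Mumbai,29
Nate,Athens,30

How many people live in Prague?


Scanning city column for 'Prague':
Total matches: 0

ANSWER: 0


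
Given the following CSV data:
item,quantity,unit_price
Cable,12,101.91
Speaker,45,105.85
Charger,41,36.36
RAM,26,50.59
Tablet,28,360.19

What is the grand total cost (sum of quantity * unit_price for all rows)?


Computing row totals:
  Cable: 12 * 101.91 = 1222.92
  Speaker: 45 * 105.85 = 4763.25
  Charger: 41 * 36.36 = 1490.76
  RAM: 26 * 50.59 = 1315.34
  Tablet: 28 * 360.19 = 10085.32
Grand total = 1222.92 + 4763.25 + 1490.76 + 1315.34 + 10085.32 = 18877.59

ANSWER: 18877.59


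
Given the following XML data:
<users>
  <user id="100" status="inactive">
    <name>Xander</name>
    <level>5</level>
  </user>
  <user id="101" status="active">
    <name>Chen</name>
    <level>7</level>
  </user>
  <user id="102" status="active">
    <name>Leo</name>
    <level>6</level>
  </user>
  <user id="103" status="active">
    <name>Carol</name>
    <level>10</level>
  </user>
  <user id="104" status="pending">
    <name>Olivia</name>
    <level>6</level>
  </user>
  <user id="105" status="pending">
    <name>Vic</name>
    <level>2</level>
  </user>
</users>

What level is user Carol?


Finding user: Carol
<level>10</level>

ANSWER: 10


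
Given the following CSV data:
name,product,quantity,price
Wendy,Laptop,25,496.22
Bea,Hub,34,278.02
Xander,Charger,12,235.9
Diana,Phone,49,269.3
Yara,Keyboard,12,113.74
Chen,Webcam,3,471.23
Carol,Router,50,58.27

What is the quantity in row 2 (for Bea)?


Row 2: Bea
Column 'quantity' = 34

ANSWER: 34


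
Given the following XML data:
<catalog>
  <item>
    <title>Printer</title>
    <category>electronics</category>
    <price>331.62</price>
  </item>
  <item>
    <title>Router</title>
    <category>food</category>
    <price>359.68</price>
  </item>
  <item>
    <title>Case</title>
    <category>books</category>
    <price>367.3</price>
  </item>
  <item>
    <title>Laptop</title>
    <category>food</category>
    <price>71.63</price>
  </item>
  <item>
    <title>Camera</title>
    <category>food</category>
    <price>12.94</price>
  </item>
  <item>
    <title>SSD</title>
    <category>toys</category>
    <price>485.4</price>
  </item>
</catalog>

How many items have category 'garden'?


Scanning <item> elements for <category>garden</category>:
Count: 0

ANSWER: 0


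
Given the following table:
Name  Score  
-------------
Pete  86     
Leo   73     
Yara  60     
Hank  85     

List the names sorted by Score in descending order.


Sorting by Score (descending):
  Pete: 86
  Hank: 85
  Leo: 73
  Yara: 60


ANSWER: Pete, Hank, Leo, Yara
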